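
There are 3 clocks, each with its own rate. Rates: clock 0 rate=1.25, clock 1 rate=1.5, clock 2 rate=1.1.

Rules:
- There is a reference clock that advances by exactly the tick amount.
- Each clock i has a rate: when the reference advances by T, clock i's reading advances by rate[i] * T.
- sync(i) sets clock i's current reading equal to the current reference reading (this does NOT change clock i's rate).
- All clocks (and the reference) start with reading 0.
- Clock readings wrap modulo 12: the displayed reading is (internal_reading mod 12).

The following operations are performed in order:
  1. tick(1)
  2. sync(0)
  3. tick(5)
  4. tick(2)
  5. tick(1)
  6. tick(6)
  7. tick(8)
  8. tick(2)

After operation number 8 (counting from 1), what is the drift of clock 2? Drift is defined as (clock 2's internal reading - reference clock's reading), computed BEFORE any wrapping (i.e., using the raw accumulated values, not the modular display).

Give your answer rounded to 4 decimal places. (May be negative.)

Answer: 2.5000

Derivation:
After op 1 tick(1): ref=1.0000 raw=[1.2500 1.5000 1.1000]
After op 2 sync(0): ref=1.0000 raw=[1.0000 1.5000 1.1000]
After op 3 tick(5): ref=6.0000 raw=[7.2500 9.0000 6.6000]
After op 4 tick(2): ref=8.0000 raw=[9.7500 12.0000 8.8000]
After op 5 tick(1): ref=9.0000 raw=[11.0000 13.5000 9.9000]
After op 6 tick(6): ref=15.0000 raw=[18.5000 22.5000 16.5000]
After op 7 tick(8): ref=23.0000 raw=[28.5000 34.5000 25.3000]
After op 8 tick(2): ref=25.0000 raw=[31.0000 37.5000 27.5000]
Drift of clock 2 after op 8: 27.5000 - 25.0000 = 2.5000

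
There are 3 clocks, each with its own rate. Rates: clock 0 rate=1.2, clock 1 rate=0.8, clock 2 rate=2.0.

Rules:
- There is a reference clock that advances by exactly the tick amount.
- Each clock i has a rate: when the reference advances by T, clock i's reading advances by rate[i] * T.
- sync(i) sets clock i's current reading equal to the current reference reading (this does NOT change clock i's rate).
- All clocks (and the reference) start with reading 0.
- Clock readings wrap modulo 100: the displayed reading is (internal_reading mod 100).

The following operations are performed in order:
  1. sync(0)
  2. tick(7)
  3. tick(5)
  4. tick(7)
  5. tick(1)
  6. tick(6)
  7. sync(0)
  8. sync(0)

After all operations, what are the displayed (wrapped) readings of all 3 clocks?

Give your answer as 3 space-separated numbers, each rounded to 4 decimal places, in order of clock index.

After op 1 sync(0): ref=0.0000 raw=[0.0000 0.0000 0.0000]
After op 2 tick(7): ref=7.0000 raw=[8.4000 5.6000 14.0000]
After op 3 tick(5): ref=12.0000 raw=[14.4000 9.6000 24.0000]
After op 4 tick(7): ref=19.0000 raw=[22.8000 15.2000 38.0000]
After op 5 tick(1): ref=20.0000 raw=[24.0000 16.0000 40.0000]
After op 6 tick(6): ref=26.0000 raw=[31.2000 20.8000 52.0000]
After op 7 sync(0): ref=26.0000 raw=[26.0000 20.8000 52.0000]
After op 8 sync(0): ref=26.0000 raw=[26.0000 20.8000 52.0000]
Wrap final raw readings (mod 100): 26.0000 mod 100 = 26.0000; 20.8000 mod 100 = 20.8000; 52.0000 mod 100 = 52.0000

Answer: 26.0000 20.8000 52.0000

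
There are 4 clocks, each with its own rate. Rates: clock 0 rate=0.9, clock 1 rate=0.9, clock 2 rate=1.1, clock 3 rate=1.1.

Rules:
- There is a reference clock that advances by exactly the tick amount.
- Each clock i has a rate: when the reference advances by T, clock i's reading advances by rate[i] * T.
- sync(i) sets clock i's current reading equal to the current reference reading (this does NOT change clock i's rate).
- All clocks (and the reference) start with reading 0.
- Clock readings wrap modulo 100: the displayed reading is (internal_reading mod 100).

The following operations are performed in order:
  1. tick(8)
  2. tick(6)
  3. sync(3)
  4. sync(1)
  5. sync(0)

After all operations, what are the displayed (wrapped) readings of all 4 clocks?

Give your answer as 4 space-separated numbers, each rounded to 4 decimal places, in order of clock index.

Answer: 14.0000 14.0000 15.4000 14.0000

Derivation:
After op 1 tick(8): ref=8.0000 raw=[7.2000 7.2000 8.8000 8.8000]
After op 2 tick(6): ref=14.0000 raw=[12.6000 12.6000 15.4000 15.4000]
After op 3 sync(3): ref=14.0000 raw=[12.6000 12.6000 15.4000 14.0000]
After op 4 sync(1): ref=14.0000 raw=[12.6000 14.0000 15.4000 14.0000]
After op 5 sync(0): ref=14.0000 raw=[14.0000 14.0000 15.4000 14.0000]
Wrap final raw readings (mod 100): 14.0000 mod 100 = 14.0000; 14.0000 mod 100 = 14.0000; 15.4000 mod 100 = 15.4000; 14.0000 mod 100 = 14.0000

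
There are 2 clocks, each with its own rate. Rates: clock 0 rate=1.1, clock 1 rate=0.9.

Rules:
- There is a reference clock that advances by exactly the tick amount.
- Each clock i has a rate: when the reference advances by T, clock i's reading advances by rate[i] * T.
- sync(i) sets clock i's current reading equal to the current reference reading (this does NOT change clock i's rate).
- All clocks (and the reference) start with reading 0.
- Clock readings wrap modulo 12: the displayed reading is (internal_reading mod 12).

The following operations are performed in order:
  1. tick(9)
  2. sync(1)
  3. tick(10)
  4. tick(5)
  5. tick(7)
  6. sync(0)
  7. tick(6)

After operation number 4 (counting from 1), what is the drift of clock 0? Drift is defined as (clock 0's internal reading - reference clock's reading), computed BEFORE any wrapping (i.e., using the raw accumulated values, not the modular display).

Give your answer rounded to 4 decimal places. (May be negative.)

Answer: 2.4000

Derivation:
After op 1 tick(9): ref=9.0000 raw=[9.9000 8.1000]
After op 2 sync(1): ref=9.0000 raw=[9.9000 9.0000]
After op 3 tick(10): ref=19.0000 raw=[20.9000 18.0000]
After op 4 tick(5): ref=24.0000 raw=[26.4000 22.5000]
Drift of clock 0 after op 4: 26.4000 - 24.0000 = 2.4000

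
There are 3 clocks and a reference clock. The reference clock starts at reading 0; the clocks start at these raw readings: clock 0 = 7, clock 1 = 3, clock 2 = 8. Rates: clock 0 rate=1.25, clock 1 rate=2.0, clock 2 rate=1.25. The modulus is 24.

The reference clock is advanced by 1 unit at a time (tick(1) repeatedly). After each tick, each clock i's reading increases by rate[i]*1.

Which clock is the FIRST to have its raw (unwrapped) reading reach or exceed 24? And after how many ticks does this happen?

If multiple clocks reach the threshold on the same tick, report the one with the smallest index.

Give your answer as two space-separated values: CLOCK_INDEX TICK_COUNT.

Answer: 1 11

Derivation:
clock 0: start=7, rate=1.25, needs 24-7 = 17; ticks = ceil(17/1.25) = ceil(13.6000) = 14; reading at tick 14 = 7 + 1.25*14 = 24.5000
clock 1: start=3, rate=2.0, needs 24-3 = 21; ticks = ceil(21/2.0) = ceil(10.5000) = 11; reading at tick 11 = 3 + 2.0*11 = 25.0000
clock 2: start=8, rate=1.25, needs 24-8 = 16; ticks = ceil(16/1.25) = ceil(12.8000) = 13; reading at tick 13 = 8 + 1.25*13 = 24.2500
Minimum tick count = 11; winners = [1]; smallest index = 1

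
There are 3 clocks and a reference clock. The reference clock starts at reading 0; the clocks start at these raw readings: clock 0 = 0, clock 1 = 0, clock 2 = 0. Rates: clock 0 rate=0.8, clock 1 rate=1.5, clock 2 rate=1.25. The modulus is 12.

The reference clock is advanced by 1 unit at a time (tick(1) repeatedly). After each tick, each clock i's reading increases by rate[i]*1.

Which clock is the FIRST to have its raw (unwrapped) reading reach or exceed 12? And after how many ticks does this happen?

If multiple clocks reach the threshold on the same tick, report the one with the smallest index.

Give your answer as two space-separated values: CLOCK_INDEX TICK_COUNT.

clock 0: start=0, rate=0.8, needs 12-0 = 12; ticks = ceil(12/0.8) = ceil(15.0000) = 15; reading at tick 15 = 0 + 0.8*15 = 12.0000
clock 1: start=0, rate=1.5, needs 12-0 = 12; ticks = ceil(12/1.5) = ceil(8.0000) = 8; reading at tick 8 = 0 + 1.5*8 = 12.0000
clock 2: start=0, rate=1.25, needs 12-0 = 12; ticks = ceil(12/1.25) = ceil(9.6000) = 10; reading at tick 10 = 0 + 1.25*10 = 12.5000
Minimum tick count = 8; winners = [1]; smallest index = 1

Answer: 1 8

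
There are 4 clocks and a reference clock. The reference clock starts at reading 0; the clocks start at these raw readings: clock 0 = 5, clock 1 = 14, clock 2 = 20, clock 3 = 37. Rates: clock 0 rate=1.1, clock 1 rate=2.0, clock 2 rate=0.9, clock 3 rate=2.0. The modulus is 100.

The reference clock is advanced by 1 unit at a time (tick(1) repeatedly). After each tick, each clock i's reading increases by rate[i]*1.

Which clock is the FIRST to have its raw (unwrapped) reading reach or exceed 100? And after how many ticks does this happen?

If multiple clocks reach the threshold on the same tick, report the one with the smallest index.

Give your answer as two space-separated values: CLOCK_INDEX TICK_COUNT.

clock 0: start=5, rate=1.1, needs 100-5 = 95; ticks = ceil(95/1.1) = ceil(86.3636) = 87; reading at tick 87 = 5 + 1.1*87 = 100.7000
clock 1: start=14, rate=2.0, needs 100-14 = 86; ticks = ceil(86/2.0) = ceil(43.0000) = 43; reading at tick 43 = 14 + 2.0*43 = 100.0000
clock 2: start=20, rate=0.9, needs 100-20 = 80; ticks = ceil(80/0.9) = ceil(88.8889) = 89; reading at tick 89 = 20 + 0.9*89 = 100.1000
clock 3: start=37, rate=2.0, needs 100-37 = 63; ticks = ceil(63/2.0) = ceil(31.5000) = 32; reading at tick 32 = 37 + 2.0*32 = 101.0000
Minimum tick count = 32; winners = [3]; smallest index = 3

Answer: 3 32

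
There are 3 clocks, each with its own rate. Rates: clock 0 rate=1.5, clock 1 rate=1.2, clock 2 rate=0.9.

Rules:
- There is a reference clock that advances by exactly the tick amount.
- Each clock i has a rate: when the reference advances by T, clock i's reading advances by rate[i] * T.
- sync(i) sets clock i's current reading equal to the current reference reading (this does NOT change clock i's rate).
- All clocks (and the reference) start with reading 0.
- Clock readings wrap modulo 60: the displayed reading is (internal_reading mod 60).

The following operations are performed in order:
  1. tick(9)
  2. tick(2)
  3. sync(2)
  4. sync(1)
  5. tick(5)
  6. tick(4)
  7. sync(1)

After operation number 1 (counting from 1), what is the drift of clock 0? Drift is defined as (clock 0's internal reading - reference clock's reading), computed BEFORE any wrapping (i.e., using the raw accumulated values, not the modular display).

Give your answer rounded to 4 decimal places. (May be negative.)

After op 1 tick(9): ref=9.0000 raw=[13.5000 10.8000 8.1000]
Drift of clock 0 after op 1: 13.5000 - 9.0000 = 4.5000

Answer: 4.5000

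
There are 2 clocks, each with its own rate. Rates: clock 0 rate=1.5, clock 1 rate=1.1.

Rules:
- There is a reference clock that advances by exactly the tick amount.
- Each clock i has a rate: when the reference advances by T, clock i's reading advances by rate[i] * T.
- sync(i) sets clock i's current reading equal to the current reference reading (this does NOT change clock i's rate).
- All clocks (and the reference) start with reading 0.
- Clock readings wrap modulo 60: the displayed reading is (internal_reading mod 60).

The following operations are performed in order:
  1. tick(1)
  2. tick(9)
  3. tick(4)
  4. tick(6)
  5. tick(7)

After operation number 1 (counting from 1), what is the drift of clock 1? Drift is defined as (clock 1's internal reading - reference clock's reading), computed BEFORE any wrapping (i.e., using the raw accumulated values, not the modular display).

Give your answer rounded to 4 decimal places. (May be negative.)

After op 1 tick(1): ref=1.0000 raw=[1.5000 1.1000]
Drift of clock 1 after op 1: 1.1000 - 1.0000 = 0.1000

Answer: 0.1000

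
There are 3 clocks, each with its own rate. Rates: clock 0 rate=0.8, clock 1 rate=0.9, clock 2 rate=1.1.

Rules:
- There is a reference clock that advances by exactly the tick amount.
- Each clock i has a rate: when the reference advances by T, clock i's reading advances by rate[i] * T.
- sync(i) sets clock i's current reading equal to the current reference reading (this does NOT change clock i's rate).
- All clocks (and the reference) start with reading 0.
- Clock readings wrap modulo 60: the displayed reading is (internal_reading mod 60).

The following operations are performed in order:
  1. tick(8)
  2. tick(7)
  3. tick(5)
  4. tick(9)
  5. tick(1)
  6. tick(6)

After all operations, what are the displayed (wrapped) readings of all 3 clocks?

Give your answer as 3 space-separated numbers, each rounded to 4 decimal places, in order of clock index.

Answer: 28.8000 32.4000 39.6000

Derivation:
After op 1 tick(8): ref=8.0000 raw=[6.4000 7.2000 8.8000]
After op 2 tick(7): ref=15.0000 raw=[12.0000 13.5000 16.5000]
After op 3 tick(5): ref=20.0000 raw=[16.0000 18.0000 22.0000]
After op 4 tick(9): ref=29.0000 raw=[23.2000 26.1000 31.9000]
After op 5 tick(1): ref=30.0000 raw=[24.0000 27.0000 33.0000]
After op 6 tick(6): ref=36.0000 raw=[28.8000 32.4000 39.6000]
Wrap final raw readings (mod 60): 28.8000 mod 60 = 28.8000; 32.4000 mod 60 = 32.4000; 39.6000 mod 60 = 39.6000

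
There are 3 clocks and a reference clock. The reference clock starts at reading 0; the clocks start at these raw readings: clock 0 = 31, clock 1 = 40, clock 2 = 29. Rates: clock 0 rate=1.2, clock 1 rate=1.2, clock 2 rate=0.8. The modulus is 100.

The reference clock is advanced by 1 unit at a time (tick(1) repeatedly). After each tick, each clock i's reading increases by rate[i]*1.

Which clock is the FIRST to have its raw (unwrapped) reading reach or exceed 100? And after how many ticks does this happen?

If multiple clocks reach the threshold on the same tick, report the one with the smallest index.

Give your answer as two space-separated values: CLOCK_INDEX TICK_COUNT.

Answer: 1 50

Derivation:
clock 0: start=31, rate=1.2, needs 100-31 = 69; ticks = ceil(69/1.2) = ceil(57.5000) = 58; reading at tick 58 = 31 + 1.2*58 = 100.6000
clock 1: start=40, rate=1.2, needs 100-40 = 60; ticks = ceil(60/1.2) = ceil(50.0000) = 50; reading at tick 50 = 40 + 1.2*50 = 100.0000
clock 2: start=29, rate=0.8, needs 100-29 = 71; ticks = ceil(71/0.8) = ceil(88.7500) = 89; reading at tick 89 = 29 + 0.8*89 = 100.2000
Minimum tick count = 50; winners = [1]; smallest index = 1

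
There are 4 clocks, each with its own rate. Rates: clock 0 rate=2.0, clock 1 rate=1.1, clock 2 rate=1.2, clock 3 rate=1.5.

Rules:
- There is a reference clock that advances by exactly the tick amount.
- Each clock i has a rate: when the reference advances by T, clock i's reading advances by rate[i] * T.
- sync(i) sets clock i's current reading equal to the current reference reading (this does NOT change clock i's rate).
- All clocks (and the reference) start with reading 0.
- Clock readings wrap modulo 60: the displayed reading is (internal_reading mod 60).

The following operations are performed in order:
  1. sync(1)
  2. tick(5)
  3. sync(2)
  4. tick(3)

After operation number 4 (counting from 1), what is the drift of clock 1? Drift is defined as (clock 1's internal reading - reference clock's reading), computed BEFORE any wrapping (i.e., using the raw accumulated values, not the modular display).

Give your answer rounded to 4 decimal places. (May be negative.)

After op 1 sync(1): ref=0.0000 raw=[0.0000 0.0000 0.0000 0.0000]
After op 2 tick(5): ref=5.0000 raw=[10.0000 5.5000 6.0000 7.5000]
After op 3 sync(2): ref=5.0000 raw=[10.0000 5.5000 5.0000 7.5000]
After op 4 tick(3): ref=8.0000 raw=[16.0000 8.8000 8.6000 12.0000]
Drift of clock 1 after op 4: 8.8000 - 8.0000 = 0.8000

Answer: 0.8000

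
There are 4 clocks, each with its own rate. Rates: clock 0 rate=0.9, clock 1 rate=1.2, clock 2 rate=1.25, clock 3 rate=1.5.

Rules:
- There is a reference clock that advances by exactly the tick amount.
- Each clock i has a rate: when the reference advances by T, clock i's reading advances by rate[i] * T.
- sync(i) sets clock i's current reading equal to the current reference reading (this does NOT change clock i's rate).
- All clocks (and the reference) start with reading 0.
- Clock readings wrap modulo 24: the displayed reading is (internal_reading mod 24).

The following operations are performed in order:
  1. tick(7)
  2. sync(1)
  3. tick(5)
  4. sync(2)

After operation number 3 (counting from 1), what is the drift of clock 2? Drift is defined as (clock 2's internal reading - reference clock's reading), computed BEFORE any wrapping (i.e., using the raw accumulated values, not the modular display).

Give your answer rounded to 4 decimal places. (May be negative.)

Answer: 3.0000

Derivation:
After op 1 tick(7): ref=7.0000 raw=[6.3000 8.4000 8.7500 10.5000]
After op 2 sync(1): ref=7.0000 raw=[6.3000 7.0000 8.7500 10.5000]
After op 3 tick(5): ref=12.0000 raw=[10.8000 13.0000 15.0000 18.0000]
Drift of clock 2 after op 3: 15.0000 - 12.0000 = 3.0000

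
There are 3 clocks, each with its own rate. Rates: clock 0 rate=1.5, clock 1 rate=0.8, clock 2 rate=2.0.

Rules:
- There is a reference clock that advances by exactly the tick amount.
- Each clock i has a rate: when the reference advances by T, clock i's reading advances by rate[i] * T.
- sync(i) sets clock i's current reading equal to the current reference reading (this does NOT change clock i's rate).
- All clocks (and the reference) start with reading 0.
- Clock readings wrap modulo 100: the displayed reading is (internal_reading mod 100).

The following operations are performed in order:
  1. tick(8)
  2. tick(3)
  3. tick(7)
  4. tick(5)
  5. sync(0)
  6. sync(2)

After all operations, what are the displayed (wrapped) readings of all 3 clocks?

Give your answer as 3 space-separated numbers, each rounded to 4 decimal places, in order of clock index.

Answer: 23.0000 18.4000 23.0000

Derivation:
After op 1 tick(8): ref=8.0000 raw=[12.0000 6.4000 16.0000]
After op 2 tick(3): ref=11.0000 raw=[16.5000 8.8000 22.0000]
After op 3 tick(7): ref=18.0000 raw=[27.0000 14.4000 36.0000]
After op 4 tick(5): ref=23.0000 raw=[34.5000 18.4000 46.0000]
After op 5 sync(0): ref=23.0000 raw=[23.0000 18.4000 46.0000]
After op 6 sync(2): ref=23.0000 raw=[23.0000 18.4000 23.0000]
Wrap final raw readings (mod 100): 23.0000 mod 100 = 23.0000; 18.4000 mod 100 = 18.4000; 23.0000 mod 100 = 23.0000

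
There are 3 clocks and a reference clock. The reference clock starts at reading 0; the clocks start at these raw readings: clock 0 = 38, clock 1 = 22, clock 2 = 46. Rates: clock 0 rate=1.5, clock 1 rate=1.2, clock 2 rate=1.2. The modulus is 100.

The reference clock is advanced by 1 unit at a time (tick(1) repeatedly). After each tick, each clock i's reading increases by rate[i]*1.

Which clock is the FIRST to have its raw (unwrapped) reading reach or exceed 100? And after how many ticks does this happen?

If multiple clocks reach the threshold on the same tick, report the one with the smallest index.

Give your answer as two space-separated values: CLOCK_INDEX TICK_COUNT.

clock 0: start=38, rate=1.5, needs 100-38 = 62; ticks = ceil(62/1.5) = ceil(41.3333) = 42; reading at tick 42 = 38 + 1.5*42 = 101.0000
clock 1: start=22, rate=1.2, needs 100-22 = 78; ticks = ceil(78/1.2) = ceil(65.0000) = 65; reading at tick 65 = 22 + 1.2*65 = 100.0000
clock 2: start=46, rate=1.2, needs 100-46 = 54; ticks = ceil(54/1.2) = ceil(45.0000) = 45; reading at tick 45 = 46 + 1.2*45 = 100.0000
Minimum tick count = 42; winners = [0]; smallest index = 0

Answer: 0 42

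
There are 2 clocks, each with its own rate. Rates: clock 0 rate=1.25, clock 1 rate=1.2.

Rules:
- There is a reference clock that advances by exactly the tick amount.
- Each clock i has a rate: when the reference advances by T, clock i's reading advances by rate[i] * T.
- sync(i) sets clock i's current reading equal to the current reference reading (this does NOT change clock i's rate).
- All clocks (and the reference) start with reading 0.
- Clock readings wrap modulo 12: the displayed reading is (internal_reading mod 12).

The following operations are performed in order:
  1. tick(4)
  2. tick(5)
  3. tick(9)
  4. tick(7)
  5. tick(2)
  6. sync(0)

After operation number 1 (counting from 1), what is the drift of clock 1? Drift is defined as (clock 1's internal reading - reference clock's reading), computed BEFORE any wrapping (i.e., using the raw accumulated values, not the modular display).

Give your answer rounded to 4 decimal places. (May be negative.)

After op 1 tick(4): ref=4.0000 raw=[5.0000 4.8000]
Drift of clock 1 after op 1: 4.8000 - 4.0000 = 0.8000

Answer: 0.8000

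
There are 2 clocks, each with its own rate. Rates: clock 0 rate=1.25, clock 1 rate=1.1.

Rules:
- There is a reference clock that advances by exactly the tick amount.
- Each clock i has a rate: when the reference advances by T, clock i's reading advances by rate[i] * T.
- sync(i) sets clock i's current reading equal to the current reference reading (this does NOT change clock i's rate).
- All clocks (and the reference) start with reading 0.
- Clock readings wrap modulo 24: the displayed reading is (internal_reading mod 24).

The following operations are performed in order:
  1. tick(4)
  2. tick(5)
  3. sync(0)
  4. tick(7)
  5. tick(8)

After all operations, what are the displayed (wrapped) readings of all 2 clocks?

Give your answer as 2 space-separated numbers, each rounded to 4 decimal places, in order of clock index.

Answer: 3.7500 2.4000

Derivation:
After op 1 tick(4): ref=4.0000 raw=[5.0000 4.4000]
After op 2 tick(5): ref=9.0000 raw=[11.2500 9.9000]
After op 3 sync(0): ref=9.0000 raw=[9.0000 9.9000]
After op 4 tick(7): ref=16.0000 raw=[17.7500 17.6000]
After op 5 tick(8): ref=24.0000 raw=[27.7500 26.4000]
Wrap final raw readings (mod 24): 27.7500 mod 24 = 3.7500; 26.4000 mod 24 = 2.4000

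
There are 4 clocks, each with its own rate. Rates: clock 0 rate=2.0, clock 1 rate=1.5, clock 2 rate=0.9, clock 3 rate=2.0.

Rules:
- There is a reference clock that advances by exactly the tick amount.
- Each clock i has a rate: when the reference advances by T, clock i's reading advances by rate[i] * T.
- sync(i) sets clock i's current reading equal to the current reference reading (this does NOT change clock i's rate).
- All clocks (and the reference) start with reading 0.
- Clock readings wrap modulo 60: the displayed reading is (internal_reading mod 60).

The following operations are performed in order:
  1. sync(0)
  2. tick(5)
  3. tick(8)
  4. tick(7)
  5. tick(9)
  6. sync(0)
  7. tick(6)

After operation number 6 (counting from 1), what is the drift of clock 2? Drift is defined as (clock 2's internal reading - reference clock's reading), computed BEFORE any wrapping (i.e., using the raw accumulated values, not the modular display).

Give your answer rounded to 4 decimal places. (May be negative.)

Answer: -2.9000

Derivation:
After op 1 sync(0): ref=0.0000 raw=[0.0000 0.0000 0.0000 0.0000]
After op 2 tick(5): ref=5.0000 raw=[10.0000 7.5000 4.5000 10.0000]
After op 3 tick(8): ref=13.0000 raw=[26.0000 19.5000 11.7000 26.0000]
After op 4 tick(7): ref=20.0000 raw=[40.0000 30.0000 18.0000 40.0000]
After op 5 tick(9): ref=29.0000 raw=[58.0000 43.5000 26.1000 58.0000]
After op 6 sync(0): ref=29.0000 raw=[29.0000 43.5000 26.1000 58.0000]
Drift of clock 2 after op 6: 26.1000 - 29.0000 = -2.9000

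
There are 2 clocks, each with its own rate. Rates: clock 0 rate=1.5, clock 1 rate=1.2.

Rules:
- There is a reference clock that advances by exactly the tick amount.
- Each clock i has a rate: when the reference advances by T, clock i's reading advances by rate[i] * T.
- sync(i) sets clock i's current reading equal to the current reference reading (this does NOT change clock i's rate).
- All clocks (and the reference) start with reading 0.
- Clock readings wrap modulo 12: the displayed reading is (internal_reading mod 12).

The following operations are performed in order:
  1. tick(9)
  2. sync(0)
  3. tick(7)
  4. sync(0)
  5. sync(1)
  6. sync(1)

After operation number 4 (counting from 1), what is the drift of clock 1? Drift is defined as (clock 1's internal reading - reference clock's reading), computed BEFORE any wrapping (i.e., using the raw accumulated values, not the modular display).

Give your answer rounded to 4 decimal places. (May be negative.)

Answer: 3.2000

Derivation:
After op 1 tick(9): ref=9.0000 raw=[13.5000 10.8000]
After op 2 sync(0): ref=9.0000 raw=[9.0000 10.8000]
After op 3 tick(7): ref=16.0000 raw=[19.5000 19.2000]
After op 4 sync(0): ref=16.0000 raw=[16.0000 19.2000]
Drift of clock 1 after op 4: 19.2000 - 16.0000 = 3.2000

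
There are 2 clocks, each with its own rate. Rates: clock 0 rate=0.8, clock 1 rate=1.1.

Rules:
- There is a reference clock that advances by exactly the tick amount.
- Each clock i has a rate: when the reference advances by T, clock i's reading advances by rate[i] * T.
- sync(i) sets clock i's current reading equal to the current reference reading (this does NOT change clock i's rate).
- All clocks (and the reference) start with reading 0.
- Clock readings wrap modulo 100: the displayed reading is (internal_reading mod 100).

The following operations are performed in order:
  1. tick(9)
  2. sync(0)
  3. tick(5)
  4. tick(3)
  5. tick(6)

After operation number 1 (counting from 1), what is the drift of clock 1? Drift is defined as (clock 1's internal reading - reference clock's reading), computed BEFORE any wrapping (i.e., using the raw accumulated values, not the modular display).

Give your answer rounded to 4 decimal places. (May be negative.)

Answer: 0.9000

Derivation:
After op 1 tick(9): ref=9.0000 raw=[7.2000 9.9000]
Drift of clock 1 after op 1: 9.9000 - 9.0000 = 0.9000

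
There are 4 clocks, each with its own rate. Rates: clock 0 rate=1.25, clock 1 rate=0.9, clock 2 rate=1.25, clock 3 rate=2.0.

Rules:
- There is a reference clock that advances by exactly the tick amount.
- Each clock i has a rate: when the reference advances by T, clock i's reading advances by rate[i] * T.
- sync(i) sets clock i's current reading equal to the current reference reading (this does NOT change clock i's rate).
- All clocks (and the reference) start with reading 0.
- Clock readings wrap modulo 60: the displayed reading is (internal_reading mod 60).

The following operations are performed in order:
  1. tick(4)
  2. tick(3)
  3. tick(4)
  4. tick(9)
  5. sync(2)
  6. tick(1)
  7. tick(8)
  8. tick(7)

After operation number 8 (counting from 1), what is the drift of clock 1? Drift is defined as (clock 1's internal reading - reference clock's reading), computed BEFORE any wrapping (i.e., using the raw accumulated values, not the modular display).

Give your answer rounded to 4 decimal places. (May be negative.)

Answer: -3.6000

Derivation:
After op 1 tick(4): ref=4.0000 raw=[5.0000 3.6000 5.0000 8.0000]
After op 2 tick(3): ref=7.0000 raw=[8.7500 6.3000 8.7500 14.0000]
After op 3 tick(4): ref=11.0000 raw=[13.7500 9.9000 13.7500 22.0000]
After op 4 tick(9): ref=20.0000 raw=[25.0000 18.0000 25.0000 40.0000]
After op 5 sync(2): ref=20.0000 raw=[25.0000 18.0000 20.0000 40.0000]
After op 6 tick(1): ref=21.0000 raw=[26.2500 18.9000 21.2500 42.0000]
After op 7 tick(8): ref=29.0000 raw=[36.2500 26.1000 31.2500 58.0000]
After op 8 tick(7): ref=36.0000 raw=[45.0000 32.4000 40.0000 72.0000]
Drift of clock 1 after op 8: 32.4000 - 36.0000 = -3.6000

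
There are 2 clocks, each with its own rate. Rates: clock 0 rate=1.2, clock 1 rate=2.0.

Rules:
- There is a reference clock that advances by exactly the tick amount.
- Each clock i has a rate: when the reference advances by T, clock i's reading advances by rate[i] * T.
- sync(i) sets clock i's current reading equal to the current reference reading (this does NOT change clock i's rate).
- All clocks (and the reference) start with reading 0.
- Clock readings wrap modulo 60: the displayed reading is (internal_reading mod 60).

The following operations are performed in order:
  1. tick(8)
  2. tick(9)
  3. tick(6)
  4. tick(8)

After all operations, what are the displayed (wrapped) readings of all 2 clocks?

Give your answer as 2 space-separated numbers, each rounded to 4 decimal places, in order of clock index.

Answer: 37.2000 2.0000

Derivation:
After op 1 tick(8): ref=8.0000 raw=[9.6000 16.0000]
After op 2 tick(9): ref=17.0000 raw=[20.4000 34.0000]
After op 3 tick(6): ref=23.0000 raw=[27.6000 46.0000]
After op 4 tick(8): ref=31.0000 raw=[37.2000 62.0000]
Wrap final raw readings (mod 60): 37.2000 mod 60 = 37.2000; 62.0000 mod 60 = 2.0000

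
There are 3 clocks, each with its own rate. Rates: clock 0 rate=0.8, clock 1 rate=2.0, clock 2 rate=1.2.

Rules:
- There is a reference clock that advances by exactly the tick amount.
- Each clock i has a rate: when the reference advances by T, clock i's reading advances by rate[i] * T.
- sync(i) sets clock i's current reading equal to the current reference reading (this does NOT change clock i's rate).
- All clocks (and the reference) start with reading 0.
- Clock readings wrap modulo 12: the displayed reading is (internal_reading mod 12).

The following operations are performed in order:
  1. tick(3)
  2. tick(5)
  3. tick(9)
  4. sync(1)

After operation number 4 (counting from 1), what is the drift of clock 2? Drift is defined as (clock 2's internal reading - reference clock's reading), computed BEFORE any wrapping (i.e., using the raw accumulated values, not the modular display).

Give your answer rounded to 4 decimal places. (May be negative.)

Answer: 3.4000

Derivation:
After op 1 tick(3): ref=3.0000 raw=[2.4000 6.0000 3.6000]
After op 2 tick(5): ref=8.0000 raw=[6.4000 16.0000 9.6000]
After op 3 tick(9): ref=17.0000 raw=[13.6000 34.0000 20.4000]
After op 4 sync(1): ref=17.0000 raw=[13.6000 17.0000 20.4000]
Drift of clock 2 after op 4: 20.4000 - 17.0000 = 3.4000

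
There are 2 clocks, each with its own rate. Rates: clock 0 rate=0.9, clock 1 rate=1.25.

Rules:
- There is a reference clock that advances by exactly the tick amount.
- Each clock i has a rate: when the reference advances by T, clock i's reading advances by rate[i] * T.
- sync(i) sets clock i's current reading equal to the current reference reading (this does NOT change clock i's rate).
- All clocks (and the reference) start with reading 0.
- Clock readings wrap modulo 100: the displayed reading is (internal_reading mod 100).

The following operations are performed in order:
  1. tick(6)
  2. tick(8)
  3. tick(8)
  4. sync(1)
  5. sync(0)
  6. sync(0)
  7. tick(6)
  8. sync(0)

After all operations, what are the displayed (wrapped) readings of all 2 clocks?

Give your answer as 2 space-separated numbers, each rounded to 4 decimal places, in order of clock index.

Answer: 28.0000 29.5000

Derivation:
After op 1 tick(6): ref=6.0000 raw=[5.4000 7.5000]
After op 2 tick(8): ref=14.0000 raw=[12.6000 17.5000]
After op 3 tick(8): ref=22.0000 raw=[19.8000 27.5000]
After op 4 sync(1): ref=22.0000 raw=[19.8000 22.0000]
After op 5 sync(0): ref=22.0000 raw=[22.0000 22.0000]
After op 6 sync(0): ref=22.0000 raw=[22.0000 22.0000]
After op 7 tick(6): ref=28.0000 raw=[27.4000 29.5000]
After op 8 sync(0): ref=28.0000 raw=[28.0000 29.5000]
Wrap final raw readings (mod 100): 28.0000 mod 100 = 28.0000; 29.5000 mod 100 = 29.5000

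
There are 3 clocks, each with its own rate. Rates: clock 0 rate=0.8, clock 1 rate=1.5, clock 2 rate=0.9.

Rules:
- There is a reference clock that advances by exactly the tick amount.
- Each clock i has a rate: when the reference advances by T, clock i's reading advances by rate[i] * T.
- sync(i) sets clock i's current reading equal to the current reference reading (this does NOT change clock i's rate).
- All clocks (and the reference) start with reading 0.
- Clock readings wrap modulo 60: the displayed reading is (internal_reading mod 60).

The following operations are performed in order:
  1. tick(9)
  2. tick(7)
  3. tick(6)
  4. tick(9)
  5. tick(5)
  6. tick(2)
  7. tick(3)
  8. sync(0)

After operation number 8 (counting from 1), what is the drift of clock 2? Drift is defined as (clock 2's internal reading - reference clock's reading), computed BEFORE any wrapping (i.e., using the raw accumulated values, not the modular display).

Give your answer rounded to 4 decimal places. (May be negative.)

Answer: -4.1000

Derivation:
After op 1 tick(9): ref=9.0000 raw=[7.2000 13.5000 8.1000]
After op 2 tick(7): ref=16.0000 raw=[12.8000 24.0000 14.4000]
After op 3 tick(6): ref=22.0000 raw=[17.6000 33.0000 19.8000]
After op 4 tick(9): ref=31.0000 raw=[24.8000 46.5000 27.9000]
After op 5 tick(5): ref=36.0000 raw=[28.8000 54.0000 32.4000]
After op 6 tick(2): ref=38.0000 raw=[30.4000 57.0000 34.2000]
After op 7 tick(3): ref=41.0000 raw=[32.8000 61.5000 36.9000]
After op 8 sync(0): ref=41.0000 raw=[41.0000 61.5000 36.9000]
Drift of clock 2 after op 8: 36.9000 - 41.0000 = -4.1000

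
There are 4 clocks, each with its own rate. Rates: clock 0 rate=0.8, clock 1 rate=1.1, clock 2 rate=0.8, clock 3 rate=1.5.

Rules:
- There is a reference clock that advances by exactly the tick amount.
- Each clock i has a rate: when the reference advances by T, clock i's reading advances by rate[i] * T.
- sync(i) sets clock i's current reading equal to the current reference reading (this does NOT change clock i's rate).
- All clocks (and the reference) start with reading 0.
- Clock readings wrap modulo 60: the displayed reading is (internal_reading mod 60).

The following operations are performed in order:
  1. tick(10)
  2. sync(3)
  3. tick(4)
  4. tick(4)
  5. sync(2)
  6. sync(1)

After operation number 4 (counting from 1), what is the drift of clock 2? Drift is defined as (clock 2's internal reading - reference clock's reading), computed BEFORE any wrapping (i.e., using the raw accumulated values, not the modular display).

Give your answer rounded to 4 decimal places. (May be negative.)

Answer: -3.6000

Derivation:
After op 1 tick(10): ref=10.0000 raw=[8.0000 11.0000 8.0000 15.0000]
After op 2 sync(3): ref=10.0000 raw=[8.0000 11.0000 8.0000 10.0000]
After op 3 tick(4): ref=14.0000 raw=[11.2000 15.4000 11.2000 16.0000]
After op 4 tick(4): ref=18.0000 raw=[14.4000 19.8000 14.4000 22.0000]
Drift of clock 2 after op 4: 14.4000 - 18.0000 = -3.6000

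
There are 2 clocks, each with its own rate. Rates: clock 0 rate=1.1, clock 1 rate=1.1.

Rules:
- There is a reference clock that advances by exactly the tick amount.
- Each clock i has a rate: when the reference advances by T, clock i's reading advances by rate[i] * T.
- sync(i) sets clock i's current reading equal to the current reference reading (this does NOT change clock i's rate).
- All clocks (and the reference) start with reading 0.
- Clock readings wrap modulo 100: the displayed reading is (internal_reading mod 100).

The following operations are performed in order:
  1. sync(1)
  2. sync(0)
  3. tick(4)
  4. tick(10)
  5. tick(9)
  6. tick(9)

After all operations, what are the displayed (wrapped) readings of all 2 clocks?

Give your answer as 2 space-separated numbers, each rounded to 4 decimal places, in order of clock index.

After op 1 sync(1): ref=0.0000 raw=[0.0000 0.0000]
After op 2 sync(0): ref=0.0000 raw=[0.0000 0.0000]
After op 3 tick(4): ref=4.0000 raw=[4.4000 4.4000]
After op 4 tick(10): ref=14.0000 raw=[15.4000 15.4000]
After op 5 tick(9): ref=23.0000 raw=[25.3000 25.3000]
After op 6 tick(9): ref=32.0000 raw=[35.2000 35.2000]
Wrap final raw readings (mod 100): 35.2000 mod 100 = 35.2000; 35.2000 mod 100 = 35.2000

Answer: 35.2000 35.2000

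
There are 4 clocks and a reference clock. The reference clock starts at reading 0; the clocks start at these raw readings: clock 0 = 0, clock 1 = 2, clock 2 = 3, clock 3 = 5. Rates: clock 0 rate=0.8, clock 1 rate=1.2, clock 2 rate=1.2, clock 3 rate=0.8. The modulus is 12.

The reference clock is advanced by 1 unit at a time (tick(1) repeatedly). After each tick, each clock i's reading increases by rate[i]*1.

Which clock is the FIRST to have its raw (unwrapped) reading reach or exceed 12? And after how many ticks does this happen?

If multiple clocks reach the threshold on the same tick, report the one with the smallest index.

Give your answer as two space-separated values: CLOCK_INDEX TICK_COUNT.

clock 0: start=0, rate=0.8, needs 12-0 = 12; ticks = ceil(12/0.8) = ceil(15.0000) = 15; reading at tick 15 = 0 + 0.8*15 = 12.0000
clock 1: start=2, rate=1.2, needs 12-2 = 10; ticks = ceil(10/1.2) = ceil(8.3333) = 9; reading at tick 9 = 2 + 1.2*9 = 12.8000
clock 2: start=3, rate=1.2, needs 12-3 = 9; ticks = ceil(9/1.2) = ceil(7.5000) = 8; reading at tick 8 = 3 + 1.2*8 = 12.6000
clock 3: start=5, rate=0.8, needs 12-5 = 7; ticks = ceil(7/0.8) = ceil(8.7500) = 9; reading at tick 9 = 5 + 0.8*9 = 12.2000
Minimum tick count = 8; winners = [2]; smallest index = 2

Answer: 2 8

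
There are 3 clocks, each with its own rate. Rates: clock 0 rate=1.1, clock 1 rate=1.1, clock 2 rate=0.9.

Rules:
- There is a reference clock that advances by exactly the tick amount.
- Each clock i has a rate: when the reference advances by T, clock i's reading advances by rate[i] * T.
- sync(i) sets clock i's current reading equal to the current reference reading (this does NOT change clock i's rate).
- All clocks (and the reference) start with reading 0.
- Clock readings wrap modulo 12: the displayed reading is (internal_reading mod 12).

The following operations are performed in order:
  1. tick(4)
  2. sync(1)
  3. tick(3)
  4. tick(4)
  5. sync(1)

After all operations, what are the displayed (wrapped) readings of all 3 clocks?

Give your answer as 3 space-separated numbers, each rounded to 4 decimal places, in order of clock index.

After op 1 tick(4): ref=4.0000 raw=[4.4000 4.4000 3.6000]
After op 2 sync(1): ref=4.0000 raw=[4.4000 4.0000 3.6000]
After op 3 tick(3): ref=7.0000 raw=[7.7000 7.3000 6.3000]
After op 4 tick(4): ref=11.0000 raw=[12.1000 11.7000 9.9000]
After op 5 sync(1): ref=11.0000 raw=[12.1000 11.0000 9.9000]
Wrap final raw readings (mod 12): 12.1000 mod 12 = 0.1000; 11.0000 mod 12 = 11.0000; 9.9000 mod 12 = 9.9000

Answer: 0.1000 11.0000 9.9000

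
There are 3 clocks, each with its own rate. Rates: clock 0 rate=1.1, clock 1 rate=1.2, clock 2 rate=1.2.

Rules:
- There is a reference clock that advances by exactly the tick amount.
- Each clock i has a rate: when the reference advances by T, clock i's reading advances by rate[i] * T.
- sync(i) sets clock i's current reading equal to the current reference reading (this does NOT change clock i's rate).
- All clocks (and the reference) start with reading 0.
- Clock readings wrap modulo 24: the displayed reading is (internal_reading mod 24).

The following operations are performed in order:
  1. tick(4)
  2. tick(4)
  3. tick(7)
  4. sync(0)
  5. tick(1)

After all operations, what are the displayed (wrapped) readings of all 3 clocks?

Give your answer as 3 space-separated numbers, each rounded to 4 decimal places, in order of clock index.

After op 1 tick(4): ref=4.0000 raw=[4.4000 4.8000 4.8000]
After op 2 tick(4): ref=8.0000 raw=[8.8000 9.6000 9.6000]
After op 3 tick(7): ref=15.0000 raw=[16.5000 18.0000 18.0000]
After op 4 sync(0): ref=15.0000 raw=[15.0000 18.0000 18.0000]
After op 5 tick(1): ref=16.0000 raw=[16.1000 19.2000 19.2000]
Wrap final raw readings (mod 24): 16.1000 mod 24 = 16.1000; 19.2000 mod 24 = 19.2000; 19.2000 mod 24 = 19.2000

Answer: 16.1000 19.2000 19.2000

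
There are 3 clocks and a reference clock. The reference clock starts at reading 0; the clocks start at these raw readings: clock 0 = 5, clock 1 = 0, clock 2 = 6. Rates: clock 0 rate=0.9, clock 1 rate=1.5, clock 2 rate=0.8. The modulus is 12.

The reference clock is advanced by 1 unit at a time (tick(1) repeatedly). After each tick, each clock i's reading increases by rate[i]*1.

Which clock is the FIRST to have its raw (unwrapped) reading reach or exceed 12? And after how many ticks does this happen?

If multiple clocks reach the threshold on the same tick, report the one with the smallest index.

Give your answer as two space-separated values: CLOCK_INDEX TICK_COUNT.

clock 0: start=5, rate=0.9, needs 12-5 = 7; ticks = ceil(7/0.9) = ceil(7.7778) = 8; reading at tick 8 = 5 + 0.9*8 = 12.2000
clock 1: start=0, rate=1.5, needs 12-0 = 12; ticks = ceil(12/1.5) = ceil(8.0000) = 8; reading at tick 8 = 0 + 1.5*8 = 12.0000
clock 2: start=6, rate=0.8, needs 12-6 = 6; ticks = ceil(6/0.8) = ceil(7.5000) = 8; reading at tick 8 = 6 + 0.8*8 = 12.4000
Minimum tick count = 8; winners = [0, 1, 2]; smallest index = 0

Answer: 0 8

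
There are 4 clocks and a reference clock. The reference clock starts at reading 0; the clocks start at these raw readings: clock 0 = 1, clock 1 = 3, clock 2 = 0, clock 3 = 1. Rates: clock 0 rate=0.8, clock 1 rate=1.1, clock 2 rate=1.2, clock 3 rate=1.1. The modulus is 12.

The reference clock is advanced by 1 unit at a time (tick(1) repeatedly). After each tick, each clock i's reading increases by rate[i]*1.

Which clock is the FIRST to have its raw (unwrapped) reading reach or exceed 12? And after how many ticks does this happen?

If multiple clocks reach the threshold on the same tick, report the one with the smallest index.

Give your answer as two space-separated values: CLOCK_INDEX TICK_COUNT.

clock 0: start=1, rate=0.8, needs 12-1 = 11; ticks = ceil(11/0.8) = ceil(13.7500) = 14; reading at tick 14 = 1 + 0.8*14 = 12.2000
clock 1: start=3, rate=1.1, needs 12-3 = 9; ticks = ceil(9/1.1) = ceil(8.1818) = 9; reading at tick 9 = 3 + 1.1*9 = 12.9000
clock 2: start=0, rate=1.2, needs 12-0 = 12; ticks = ceil(12/1.2) = ceil(10.0000) = 10; reading at tick 10 = 0 + 1.2*10 = 12.0000
clock 3: start=1, rate=1.1, needs 12-1 = 11; ticks = ceil(11/1.1) = ceil(10.0000) = 10; reading at tick 10 = 1 + 1.1*10 = 12.0000
Minimum tick count = 9; winners = [1]; smallest index = 1

Answer: 1 9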